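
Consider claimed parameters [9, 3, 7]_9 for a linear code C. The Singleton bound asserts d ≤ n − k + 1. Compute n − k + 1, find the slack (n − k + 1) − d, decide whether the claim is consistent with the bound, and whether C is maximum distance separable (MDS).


Singleton RHS = n − k + 1 = 7, slack = 0, bound satisfied, MDS.

Singleton bound: d ≤ n − k + 1.
Here n = 9, k = 3, so n − k + 1 = 7.
Given d = 7, check d ≤ 7: YES.
Slack = (n − k + 1) − d = 0.
The code is MDS (slack = 0).
Description: the claimed parameters are [9, 3, 7]_9; such a code would be MDS (meets Singleton bound).


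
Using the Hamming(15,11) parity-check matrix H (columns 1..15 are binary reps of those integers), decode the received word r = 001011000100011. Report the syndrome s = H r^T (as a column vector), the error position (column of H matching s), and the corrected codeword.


s = (1, 0, 1, 1)^T, error position = 11, corrected codeword c = 001011000110011

Compute s = H r^T mod 2 one row at a time:
  s_1 = 0 + 0 + 1 + 0 + 0 + 0 + 1 + 1 = 3 ≡ 1 (mod 2).
  s_2 = 0 + 1 + 1 + 0 + 0 + 0 + 1 + 1 = 4 ≡ 0 (mod 2).
  s_3 = 0 + 1 + 1 + 0 + 1 + 0 + 1 + 1 = 5 ≡ 1 (mod 2).
  s_4 = 0 + 1 + 1 + 0 + 0 + 0 + 0 + 1 = 3 ≡ 1 (mod 2).
s = (1, 0, 1, 1)^T — this equals column 11 of H (binary 1011), so error is at position 11.
Correct: flip bit 11 of r = 001011000100011 to get c = 001011000110011.


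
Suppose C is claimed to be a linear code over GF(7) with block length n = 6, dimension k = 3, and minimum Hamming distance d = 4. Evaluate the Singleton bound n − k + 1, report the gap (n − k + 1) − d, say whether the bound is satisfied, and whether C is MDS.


Singleton RHS = n − k + 1 = 4, slack = 0, bound satisfied, MDS.

Singleton bound: d ≤ n − k + 1.
Here n = 6, k = 3, so n − k + 1 = 4.
Given d = 4, check d ≤ 4: YES.
Slack = (n − k + 1) − d = 0.
The code is MDS (slack = 0).
Description: the claimed parameters are [6, 3, 4]_7; such a code would be MDS (meets Singleton bound).


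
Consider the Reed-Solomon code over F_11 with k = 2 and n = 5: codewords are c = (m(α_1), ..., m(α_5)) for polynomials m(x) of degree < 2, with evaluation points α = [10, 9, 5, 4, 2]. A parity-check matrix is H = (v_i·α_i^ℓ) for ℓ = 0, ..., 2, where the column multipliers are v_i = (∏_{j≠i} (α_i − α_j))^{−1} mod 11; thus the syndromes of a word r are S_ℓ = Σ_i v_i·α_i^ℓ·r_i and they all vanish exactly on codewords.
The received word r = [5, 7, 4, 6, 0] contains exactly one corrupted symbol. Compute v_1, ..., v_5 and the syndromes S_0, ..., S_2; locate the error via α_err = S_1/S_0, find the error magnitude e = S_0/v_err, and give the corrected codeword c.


S = (2, 4, 8), error at position 5, error magnitude e = 1, c = [5, 7, 4, 6, 10].

Step 1: column multipliers v_i = (∏_{j≠i}(α_i − α_j))^{−1} mod 11.
  i = 1 (α = 10): (10−9)(10−5)(10−4)(10−2) = 1·5·6·8 = 240 ≡ 9, so v_1 = 9^{−1} = 5 (mod 11).
  i = 2 (α = 9): (9−10)(9−5)(9−4)(9−2) = (−1)·4·5·7 = −140 ≡ 3, so v_2 = 3^{−1} = 4 (mod 11).
  i = 3 (α = 5): (5−10)(5−9)(5−4)(5−2) = (−5)·(−4)·1·3 = 60 ≡ 5, so v_3 = 5^{−1} = 9 (mod 11).
  i = 4 (α = 4): (4−10)(4−9)(4−5)(4−2) = (−6)·(−5)·(−1)·2 = −60 ≡ 6, so v_4 = 6^{−1} = 2 (mod 11).
  i = 5 (α = 2): (2−10)(2−9)(2−5)(2−4) = (−8)·(−7)·(−3)·(−2) = 336 ≡ 6, so v_5 = 6^{−1} = 2 (mod 11).
  v = [5, 4, 9, 2, 2].
Step 2: syndromes of r = [5, 7, 4, 6, 0] (all sums mod 11).
  S_0 = Σ v_i r_i = 5·5 + 4·7 + 9·4 + 2·6 + 2·0 = 101 ≡ 2.
  S_1 = Σ v_i α_i r_i = 5·10·5 + 4·9·7 + 9·5·4 + 2·4·6 + 2·2·0 = 730 ≡ 4.
  α_i^2 mod 11 = [1, 4, 3, 5, 4].
  S_2 = Σ v_i α_i^2 r_i = 5·1·5 + 4·4·7 + 9·3·4 + 2·5·6 + 2·4·0 = 305 ≡ 8.
  S = (2, 4, 8) ≠ 0, so r is not a codeword (an error is present).
Step 3: locate the error. For a single error e at position i, S_ℓ = v_i·e·α_i^ℓ, so α_err = S_1/S_0.
  S_0^{−1} = 2^{−1} = 6 (mod 11), so α_err = 4·6 = 24 ≡ 2 = α_5. Error position i = 5.
  Consistency check: S_2/S_1 = 8·3 = 24 ≡ 2 = α_err ✓ (single-error assumption holds).
Step 4: error magnitude e = S_0/v_5 = S_0·∏_{j≠5}(α_5 − α_j) = 2·6 = 12 ≡ 1 (mod 11).
Step 5: correct position 5: c_5 = r_5 − e = 0 − 1 ≡ 10 (mod 11). Hence c = [5, 7, 4, 6, 10].
  Check: interpolating c through the α_i gives m(x) = 3 + 9·x (degree < 2) with m(α_i) = c_i for every i, so c is indeed a codeword.


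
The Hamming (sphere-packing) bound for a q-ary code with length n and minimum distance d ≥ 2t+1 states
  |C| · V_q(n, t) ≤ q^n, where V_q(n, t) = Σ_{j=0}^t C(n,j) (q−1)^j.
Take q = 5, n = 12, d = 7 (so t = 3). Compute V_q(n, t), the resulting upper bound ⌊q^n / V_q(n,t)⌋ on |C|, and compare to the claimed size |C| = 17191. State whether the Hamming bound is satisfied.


V_q(n, t) = 15185, q^n = 244140625, Hamming bound = 16077, |C| = 17191 > bound (violated).

Step 1: Compute V_q(n, t) = Σ_{j=0}^3 C(n, j) (q−1)^j.
  j = 0: C(12,0)·(4)^0 = 1·1 = 1.
  j = 1: C(12,1)·(4)^1 = 12·4 = 48.
  j = 2: C(12,2)·(4)^2 = 66·16 = 1056.
  j = 3: C(12,3)·(4)^3 = 220·64 = 14080.
  V_q(n, t) = 1 + 48 + 1056 + 14080 = 15185.
Step 2: q^n = 5^12 = 244140625.
Step 3: Hamming bound ⌊q^n / V_q(n,t)⌋ = ⌊244140625/15185⌋ = 16077.
Step 4: Compare |C| = 17191 to 16077: violated.
The claimed |C| lies above the Hamming bound, so no 5-ary code of length 12 with d ≥ 7 can have 17191 codewords.


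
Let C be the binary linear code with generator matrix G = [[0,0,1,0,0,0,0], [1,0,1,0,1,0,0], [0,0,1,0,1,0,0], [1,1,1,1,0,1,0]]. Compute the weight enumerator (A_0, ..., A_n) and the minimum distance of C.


Weight distribution: A_0 = 1, A_1 = 3, A_2 = 3, A_3 = 2, A_4 = 3, A_5 = 3, A_6 = 1. Minimum distance d = 1.

Enumerate all 2^4 = 16 messages m ∈ F_2^4.
For each, compute codeword c = mG in F_2^7, then tally its weight.
  m = 0000 → c = 0000000, weight = 0.
  m = 1000 → c = 0010000, weight = 1.
  m = 0100 → c = 1010100, weight = 3.
  m = 1100 → c = 1000100, weight = 2.
  m = 0010 → c = 0010100, weight = 2.
  m = 1010 → c = 0000100, weight = 1.
  m = 0110 → c = 1000000, weight = 1.
  m = 1110 → c = 1010000, weight = 2.
  m = 0001 → c = 1111010, weight = 5.
  m = 1001 → c = 1101010, weight = 4.
  m = 0101 → c = 0101110, weight = 4.
  m = 1101 → c = 0111110, weight = 5.
  m = 0011 → c = 1101110, weight = 5.
  m = 1011 → c = 1111110, weight = 6.
  m = 0111 → c = 0111010, weight = 4.
  m = 1111 → c = 0101010, weight = 3.
Tally weights:
  weight 0: 1 codewords.
  weight 1: 3 codewords.
  weight 2: 3 codewords.
  weight 3: 2 codewords.
  weight 4: 3 codewords.
  weight 5: 3 codewords.
  weight 6: 1 codewords.
Minimum distance d = smallest w > 0 with A_w > 0 = 1.
Sanity: Σ A_w = 16 = 2^4 = 16 ✓.


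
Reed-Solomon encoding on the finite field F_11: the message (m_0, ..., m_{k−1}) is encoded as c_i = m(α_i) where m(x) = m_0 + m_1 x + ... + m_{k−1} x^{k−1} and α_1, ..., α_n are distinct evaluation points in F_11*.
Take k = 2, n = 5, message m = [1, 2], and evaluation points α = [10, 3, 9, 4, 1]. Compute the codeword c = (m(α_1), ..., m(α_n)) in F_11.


c = [10, 7, 8, 9, 3]

Message polynomial: m(x) = 1 + 2·x (mod 11).
For each evaluation point α_i, compute m(α_i) mod 11:
  α_1 = 10: Horner steps 2 → 10, so m(10) = 10.
  α_2 = 3: Horner steps 2 → 7, so m(3) = 7.
  α_3 = 9: Horner steps 2 → 8, so m(9) = 8.
  α_4 = 4: Horner steps 2 → 9, so m(4) = 9.
  α_5 = 1: Horner steps 2 → 3, so m(1) = 3.
Codeword c = [10, 7, 8, 9, 3] ∈ F_11^5.


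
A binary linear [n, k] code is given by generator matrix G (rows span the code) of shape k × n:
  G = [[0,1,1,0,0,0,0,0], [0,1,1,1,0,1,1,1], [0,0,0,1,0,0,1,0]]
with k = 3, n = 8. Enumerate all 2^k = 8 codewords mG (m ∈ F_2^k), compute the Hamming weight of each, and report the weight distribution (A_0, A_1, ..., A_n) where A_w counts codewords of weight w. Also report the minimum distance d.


Weight distribution: A_0 = 1, A_2 = 3, A_4 = 3, A_6 = 1. Minimum distance d = 2.

Enumerate all 2^3 = 8 messages m ∈ F_2^3.
For each, compute codeword c = mG in F_2^8, then tally its weight.
  m = 000 → c = 00000000, weight = 0.
  m = 100 → c = 01100000, weight = 2.
  m = 010 → c = 01110111, weight = 6.
  m = 110 → c = 00010111, weight = 4.
  m = 001 → c = 00010010, weight = 2.
  m = 101 → c = 01110010, weight = 4.
  m = 011 → c = 01100101, weight = 4.
  m = 111 → c = 00000101, weight = 2.
Tally weights:
  weight 0: 1 codewords.
  weight 2: 3 codewords.
  weight 4: 3 codewords.
  weight 6: 1 codewords.
Minimum distance d = smallest w > 0 with A_w > 0 = 2.
Sanity: Σ A_w = 8 = 2^3 = 8 ✓.


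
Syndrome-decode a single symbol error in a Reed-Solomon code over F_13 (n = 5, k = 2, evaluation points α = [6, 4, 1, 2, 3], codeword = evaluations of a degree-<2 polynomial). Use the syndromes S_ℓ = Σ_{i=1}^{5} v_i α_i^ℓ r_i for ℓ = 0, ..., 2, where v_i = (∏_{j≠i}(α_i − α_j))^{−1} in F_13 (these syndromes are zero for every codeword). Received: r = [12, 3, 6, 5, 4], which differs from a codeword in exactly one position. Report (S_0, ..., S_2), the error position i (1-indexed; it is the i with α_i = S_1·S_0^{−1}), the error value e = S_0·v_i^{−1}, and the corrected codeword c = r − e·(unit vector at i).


S = (8, 9, 2), error at position 1, error magnitude e = 11, c = [1, 3, 6, 5, 4].

Step 1: column multipliers v_i = (∏_{j≠i}(α_i − α_j))^{−1} mod 13.
  i = 1 (α = 6): (6−4)(6−1)(6−2)(6−3) = 2·5·4·3 = 120 ≡ 3, so v_1 = 3^{−1} = 9 (mod 13).
  i = 2 (α = 4): (4−6)(4−1)(4−2)(4−3) = (−2)·3·2·1 = −12 ≡ 1, so v_2 = 1^{−1} = 1 (mod 13).
  i = 3 (α = 1): (1−6)(1−4)(1−2)(1−3) = (−5)·(−3)·(−1)·(−2) = 30 ≡ 4, so v_3 = 4^{−1} = 10 (mod 13).
  i = 4 (α = 2): (2−6)(2−4)(2−1)(2−3) = (−4)·(−2)·1·(−1) = −8 ≡ 5, so v_4 = 5^{−1} = 8 (mod 13).
  i = 5 (α = 3): (3−6)(3−4)(3−1)(3−2) = (−3)·(−1)·2·1 = 6 ≡ 6, so v_5 = 6^{−1} = 11 (mod 13).
  v = [9, 1, 10, 8, 11].
Step 2: syndromes of r = [12, 3, 6, 5, 4] (all sums mod 13).
  S_0 = Σ v_i r_i = 9·12 + 1·3 + 10·6 + 8·5 + 11·4 = 255 ≡ 8.
  S_1 = Σ v_i α_i r_i = 9·6·12 + 1·4·3 + 10·1·6 + 8·2·5 + 11·3·4 = 932 ≡ 9.
  α_i^2 mod 13 = [10, 3, 1, 4, 9].
  S_2 = Σ v_i α_i^2 r_i = 9·10·12 + 1·3·3 + 10·1·6 + 8·4·5 + 11·9·4 = 1705 ≡ 2.
  S = (8, 9, 2) ≠ 0, so r is not a codeword (an error is present).
Step 3: locate the error. For a single error e at position i, S_ℓ = v_i·e·α_i^ℓ, so α_err = S_1/S_0.
  S_0^{−1} = 8^{−1} = 5 (mod 13), so α_err = 9·5 = 45 ≡ 6 = α_1. Error position i = 1.
  Consistency check: S_2/S_1 = 2·3 = 6 ≡ 6 = α_err ✓ (single-error assumption holds).
Step 4: error magnitude e = S_0/v_1 = S_0·∏_{j≠1}(α_1 − α_j) = 8·3 = 24 ≡ 11 (mod 13).
Step 5: correct position 1: c_1 = r_1 − e = 12 − 11 ≡ 1 (mod 13). Hence c = [1, 3, 6, 5, 4].
  Check: interpolating c through the α_i gives m(x) = 7 + 12·x (degree < 2) with m(α_i) = c_i for every i, so c is indeed a codeword.


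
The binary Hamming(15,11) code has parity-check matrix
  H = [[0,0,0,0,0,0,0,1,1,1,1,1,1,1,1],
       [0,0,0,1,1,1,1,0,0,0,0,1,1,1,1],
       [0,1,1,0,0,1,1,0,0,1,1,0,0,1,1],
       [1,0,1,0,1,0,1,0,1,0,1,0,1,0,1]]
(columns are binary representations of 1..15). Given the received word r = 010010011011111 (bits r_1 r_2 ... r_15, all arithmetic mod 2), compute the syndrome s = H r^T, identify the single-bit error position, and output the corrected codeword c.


s = (1, 1, 0, 1)^T, error position = 13, corrected codeword c = 010010011011011

Compute s = H r^T mod 2 one row at a time:
  s_1 = 1 + 1 + 0 + 1 + 1 + 1 + 1 + 1 = 7 ≡ 1 (mod 2).
  s_2 = 0 + 1 + 0 + 0 + 1 + 1 + 1 + 1 = 5 ≡ 1 (mod 2).
  s_3 = 1 + 0 + 0 + 0 + 0 + 1 + 1 + 1 = 4 ≡ 0 (mod 2).
  s_4 = 0 + 0 + 1 + 0 + 1 + 1 + 1 + 1 = 5 ≡ 1 (mod 2).
s = (1, 1, 0, 1)^T — this equals column 13 of H (binary 1101), so error is at position 13.
Correct: flip bit 13 of r = 010010011011111 to get c = 010010011011011.


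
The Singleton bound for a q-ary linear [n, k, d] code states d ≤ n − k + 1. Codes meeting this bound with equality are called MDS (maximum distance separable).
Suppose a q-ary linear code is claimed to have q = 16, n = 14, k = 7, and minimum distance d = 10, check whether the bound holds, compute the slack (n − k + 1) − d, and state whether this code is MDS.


Singleton RHS = n − k + 1 = 8, slack = -2, bound violated (no such code; not MDS).

Singleton bound: d ≤ n − k + 1.
Here n = 14, k = 7, so n − k + 1 = 8.
Given d = 10, check d ≤ 8: NO.
Slack = (n − k + 1) − d = -2.
The slack is negative: d = 10 exceeds n − k + 1 = 8 by 2, so the Singleton bound is violated and no linear [14, 7, 10]_16 code can exist. In particular it is not MDS (MDS requires d = n − k + 1 exactly).
Description: the claimed parameters are [14, 7, 10]_16; such a code would be impossible (violates the Singleton bound).


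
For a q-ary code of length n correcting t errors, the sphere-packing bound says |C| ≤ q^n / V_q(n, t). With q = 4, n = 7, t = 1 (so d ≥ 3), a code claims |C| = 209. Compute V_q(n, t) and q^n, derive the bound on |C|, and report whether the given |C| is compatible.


V_q(n, t) = 22, q^n = 16384, Hamming bound = 744, |C| = 209 ≤ bound (satisfied).

Step 1: Compute V_q(n, t) = Σ_{j=0}^1 C(n, j) (q−1)^j.
  j = 0: C(7,0)·(3)^0 = 1·1 = 1.
  j = 1: C(7,1)·(3)^1 = 7·3 = 21.
  V_q(n, t) = 1 + 21 = 22.
Step 2: q^n = 4^7 = 16384.
Step 3: Hamming bound ⌊q^n / V_q(n,t)⌋ = ⌊16384/22⌋ = 744.
Step 4: Compare |C| = 209 to 744: satisfied.
The claimed |C| lies below the Hamming bound.


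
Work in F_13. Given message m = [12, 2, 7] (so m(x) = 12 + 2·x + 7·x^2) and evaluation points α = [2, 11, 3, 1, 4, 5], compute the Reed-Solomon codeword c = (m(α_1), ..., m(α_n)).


c = [5, 10, 3, 8, 2, 2]

Message polynomial: m(x) = 12 + 2·x + 7·x^2 (mod 13).
For each evaluation point α_i, compute m(α_i) mod 13:
  α_1 = 2: Horner steps 7 → 3 → 5, so m(2) = 5.
  α_2 = 11: Horner steps 7 → 1 → 10, so m(11) = 10.
  α_3 = 3: Horner steps 7 → 10 → 3, so m(3) = 3.
  α_4 = 1: Horner steps 7 → 9 → 8, so m(1) = 8.
  α_5 = 4: Horner steps 7 → 4 → 2, so m(4) = 2.
  α_6 = 5: Horner steps 7 → 11 → 2, so m(5) = 2.
Codeword c = [5, 10, 3, 8, 2, 2] ∈ F_13^6.


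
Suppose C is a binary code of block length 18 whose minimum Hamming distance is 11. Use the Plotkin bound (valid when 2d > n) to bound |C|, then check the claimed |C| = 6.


Plotkin bound M ≤ 4; given |C| = 6 > bound (violated).

Check applicability: 2d = 22, n = 18.
2d − n = 4 > 0, so Plotkin applies.
Compute d/(2d−n) = 11/4 ≈ 2.7500.
⌊d/(2d−n)⌋ = 2.
Plotkin bound: M ≤ 2·2 = 4.
Given |C| = 6, check: VIOLATED.
This |C| is above the Plotkin bound, so no binary code with n = 18, d = 11 and 6 codewords exists.


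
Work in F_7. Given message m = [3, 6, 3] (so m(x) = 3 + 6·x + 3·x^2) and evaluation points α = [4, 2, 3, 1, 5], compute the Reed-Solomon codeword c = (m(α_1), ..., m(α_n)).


c = [5, 6, 6, 5, 3]

Message polynomial: m(x) = 3 + 6·x + 3·x^2 (mod 7).
For each evaluation point α_i, compute m(α_i) mod 7:
  α_1 = 4: Horner steps 3 → 4 → 5, so m(4) = 5.
  α_2 = 2: Horner steps 3 → 5 → 6, so m(2) = 6.
  α_3 = 3: Horner steps 3 → 1 → 6, so m(3) = 6.
  α_4 = 1: Horner steps 3 → 2 → 5, so m(1) = 5.
  α_5 = 5: Horner steps 3 → 0 → 3, so m(5) = 3.
Codeword c = [5, 6, 6, 5, 3] ∈ F_7^5.


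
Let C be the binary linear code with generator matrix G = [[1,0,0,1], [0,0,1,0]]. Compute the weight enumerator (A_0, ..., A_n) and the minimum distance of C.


Weight distribution: A_0 = 1, A_1 = 1, A_2 = 1, A_3 = 1. Minimum distance d = 1.

Enumerate all 2^2 = 4 messages m ∈ F_2^2.
For each, compute codeword c = mG in F_2^4, then tally its weight.
  m = 00 → c = 0000, weight = 0.
  m = 10 → c = 1001, weight = 2.
  m = 01 → c = 0010, weight = 1.
  m = 11 → c = 1011, weight = 3.
Tally weights:
  weight 0: 1 codewords.
  weight 1: 1 codewords.
  weight 2: 1 codewords.
  weight 3: 1 codewords.
Minimum distance d = smallest w > 0 with A_w > 0 = 1.
Sanity: Σ A_w = 4 = 2^2 = 4 ✓.


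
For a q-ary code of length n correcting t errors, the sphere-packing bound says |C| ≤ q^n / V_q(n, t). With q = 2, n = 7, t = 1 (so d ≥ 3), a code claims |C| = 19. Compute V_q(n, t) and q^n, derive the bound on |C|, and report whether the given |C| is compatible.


V_q(n, t) = 8, q^n = 128, Hamming bound = 16, |C| = 19 > bound (violated).

Step 1: Compute V_q(n, t) = Σ_{j=0}^1 C(n, j) (q−1)^j.
  j = 0: C(7,0)·(1)^0 = 1·1 = 1.
  j = 1: C(7,1)·(1)^1 = 7·1 = 7.
  V_q(n, t) = 1 + 7 = 8.
Step 2: q^n = 2^7 = 128.
Step 3: Hamming bound ⌊q^n / V_q(n,t)⌋ = ⌊128/8⌋ = 16.
Step 4: Compare |C| = 19 to 16: violated.
The claimed |C| lies above the Hamming bound, so no 2-ary code of length 7 with d ≥ 3 can have 19 codewords.


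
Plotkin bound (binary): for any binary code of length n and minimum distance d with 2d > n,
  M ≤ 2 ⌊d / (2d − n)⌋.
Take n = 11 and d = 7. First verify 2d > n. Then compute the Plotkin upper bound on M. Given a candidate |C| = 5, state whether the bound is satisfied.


Plotkin bound M ≤ 4; given |C| = 5 > bound (violated).

Check applicability: 2d = 14, n = 11.
2d − n = 3 > 0, so Plotkin applies.
Compute d/(2d−n) = 7/3 ≈ 2.3333.
⌊d/(2d−n)⌋ = 2.
Plotkin bound: M ≤ 2·2 = 4.
Given |C| = 5, check: VIOLATED.
This |C| is above the Plotkin bound, so no binary code with n = 11, d = 7 and 5 codewords exists.


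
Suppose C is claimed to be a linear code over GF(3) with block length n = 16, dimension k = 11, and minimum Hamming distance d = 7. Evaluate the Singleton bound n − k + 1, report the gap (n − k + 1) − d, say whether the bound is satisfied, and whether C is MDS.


Singleton RHS = n − k + 1 = 6, slack = -1, bound violated (no such code; not MDS).

Singleton bound: d ≤ n − k + 1.
Here n = 16, k = 11, so n − k + 1 = 6.
Given d = 7, check d ≤ 6: NO.
Slack = (n − k + 1) − d = -1.
The slack is negative: d = 7 exceeds n − k + 1 = 6 by 1, so the Singleton bound is violated and no linear [16, 11, 7]_3 code can exist. In particular it is not MDS (MDS requires d = n − k + 1 exactly).
Description: the claimed parameters are [16, 11, 7]_3; such a code would be impossible (violates the Singleton bound).


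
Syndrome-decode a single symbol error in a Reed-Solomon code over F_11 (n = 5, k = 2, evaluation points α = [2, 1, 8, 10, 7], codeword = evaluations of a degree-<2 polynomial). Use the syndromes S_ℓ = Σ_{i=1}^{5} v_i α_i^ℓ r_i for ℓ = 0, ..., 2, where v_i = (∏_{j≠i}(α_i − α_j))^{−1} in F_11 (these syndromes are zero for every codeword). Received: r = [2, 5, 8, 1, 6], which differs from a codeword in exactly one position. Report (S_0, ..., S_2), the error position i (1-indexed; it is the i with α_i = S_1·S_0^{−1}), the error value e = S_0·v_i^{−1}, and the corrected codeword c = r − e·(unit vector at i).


S = (3, 6, 1), error at position 1, error magnitude e = 6, c = [7, 5, 8, 1, 6].

Step 1: column multipliers v_i = (∏_{j≠i}(α_i − α_j))^{−1} mod 11.
  i = 1 (α = 2): (2−1)(2−8)(2−10)(2−7) = 1·(−6)·(−8)·(−5) = −240 ≡ 2, so v_1 = 2^{−1} = 6 (mod 11).
  i = 2 (α = 1): (1−2)(1−8)(1−10)(1−7) = (−1)·(−7)·(−9)·(−6) = 378 ≡ 4, so v_2 = 4^{−1} = 3 (mod 11).
  i = 3 (α = 8): (8−2)(8−1)(8−10)(8−7) = 6·7·(−2)·1 = −84 ≡ 4, so v_3 = 4^{−1} = 3 (mod 11).
  i = 4 (α = 10): (10−2)(10−1)(10−8)(10−7) = 8·9·2·3 = 432 ≡ 3, so v_4 = 3^{−1} = 4 (mod 11).
  i = 5 (α = 7): (7−2)(7−1)(7−8)(7−10) = 5·6·(−1)·(−3) = 90 ≡ 2, so v_5 = 2^{−1} = 6 (mod 11).
  v = [6, 3, 3, 4, 6].
Step 2: syndromes of r = [2, 5, 8, 1, 6] (all sums mod 11).
  S_0 = Σ v_i r_i = 6·2 + 3·5 + 3·8 + 4·1 + 6·6 = 91 ≡ 3.
  S_1 = Σ v_i α_i r_i = 6·2·2 + 3·1·5 + 3·8·8 + 4·10·1 + 6·7·6 = 523 ≡ 6.
  α_i^2 mod 11 = [4, 1, 9, 1, 5].
  S_2 = Σ v_i α_i^2 r_i = 6·4·2 + 3·1·5 + 3·9·8 + 4·1·1 + 6·5·6 = 463 ≡ 1.
  S = (3, 6, 1) ≠ 0, so r is not a codeword (an error is present).
Step 3: locate the error. For a single error e at position i, S_ℓ = v_i·e·α_i^ℓ, so α_err = S_1/S_0.
  S_0^{−1} = 3^{−1} = 4 (mod 11), so α_err = 6·4 = 24 ≡ 2 = α_1. Error position i = 1.
  Consistency check: S_2/S_1 = 1·2 = 2 ≡ 2 = α_err ✓ (single-error assumption holds).
Step 4: error magnitude e = S_0/v_1 = S_0·∏_{j≠1}(α_1 − α_j) = 3·2 = 6 ≡ 6 (mod 11).
Step 5: correct position 1: c_1 = r_1 − e = 2 − 6 ≡ 7 (mod 11). Hence c = [7, 5, 8, 1, 6].
  Check: interpolating c through the α_i gives m(x) = 3 + 2·x (degree < 2) with m(α_i) = c_i for every i, so c is indeed a codeword.


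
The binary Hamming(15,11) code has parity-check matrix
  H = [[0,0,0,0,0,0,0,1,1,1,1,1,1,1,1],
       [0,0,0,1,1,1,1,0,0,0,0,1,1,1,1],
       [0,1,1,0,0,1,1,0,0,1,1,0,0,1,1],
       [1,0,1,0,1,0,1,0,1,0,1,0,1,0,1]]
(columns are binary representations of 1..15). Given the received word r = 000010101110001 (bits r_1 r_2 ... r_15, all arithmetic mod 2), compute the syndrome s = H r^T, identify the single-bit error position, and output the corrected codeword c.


s = (0, 1, 0, 1)^T, error position = 5, corrected codeword c = 000000101110001

Compute s = H r^T mod 2 one row at a time:
  s_1 = 0 + 1 + 1 + 1 + 0 + 0 + 0 + 1 = 4 ≡ 0 (mod 2).
  s_2 = 0 + 1 + 0 + 1 + 0 + 0 + 0 + 1 = 3 ≡ 1 (mod 2).
  s_3 = 0 + 0 + 0 + 1 + 1 + 1 + 0 + 1 = 4 ≡ 0 (mod 2).
  s_4 = 0 + 0 + 1 + 1 + 1 + 1 + 0 + 1 = 5 ≡ 1 (mod 2).
s = (0, 1, 0, 1)^T — this equals column 5 of H (binary 0101), so error is at position 5.
Correct: flip bit 5 of r = 000010101110001 to get c = 000000101110001.


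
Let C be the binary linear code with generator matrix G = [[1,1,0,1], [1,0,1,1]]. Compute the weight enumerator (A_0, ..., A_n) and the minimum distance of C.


Weight distribution: A_0 = 1, A_2 = 1, A_3 = 2. Minimum distance d = 2.

Enumerate all 2^2 = 4 messages m ∈ F_2^2.
For each, compute codeword c = mG in F_2^4, then tally its weight.
  m = 00 → c = 0000, weight = 0.
  m = 10 → c = 1101, weight = 3.
  m = 01 → c = 1011, weight = 3.
  m = 11 → c = 0110, weight = 2.
Tally weights:
  weight 0: 1 codewords.
  weight 2: 1 codewords.
  weight 3: 2 codewords.
Minimum distance d = smallest w > 0 with A_w > 0 = 2.
Sanity: Σ A_w = 4 = 2^2 = 4 ✓.


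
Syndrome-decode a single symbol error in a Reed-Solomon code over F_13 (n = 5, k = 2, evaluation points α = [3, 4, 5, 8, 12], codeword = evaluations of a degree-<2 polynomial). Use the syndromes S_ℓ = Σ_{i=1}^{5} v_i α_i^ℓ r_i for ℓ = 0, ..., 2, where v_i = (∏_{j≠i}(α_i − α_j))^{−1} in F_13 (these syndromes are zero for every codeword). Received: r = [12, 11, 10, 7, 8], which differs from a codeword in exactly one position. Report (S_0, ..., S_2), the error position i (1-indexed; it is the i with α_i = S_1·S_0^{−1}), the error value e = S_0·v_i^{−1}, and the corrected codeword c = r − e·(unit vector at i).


S = (5, 8, 5), error at position 5, error magnitude e = 5, c = [12, 11, 10, 7, 3].

Step 1: column multipliers v_i = (∏_{j≠i}(α_i − α_j))^{−1} mod 13.
  i = 1 (α = 3): (3−4)(3−5)(3−8)(3−12) = (−1)·(−2)·(−5)·(−9) = 90 ≡ 12, so v_1 = 12^{−1} = 12 (mod 13).
  i = 2 (α = 4): (4−3)(4−5)(4−8)(4−12) = 1·(−1)·(−4)·(−8) = −32 ≡ 7, so v_2 = 7^{−1} = 2 (mod 13).
  i = 3 (α = 5): (5−3)(5−4)(5−8)(5−12) = 2·1·(−3)·(−7) = 42 ≡ 3, so v_3 = 3^{−1} = 9 (mod 13).
  i = 4 (α = 8): (8−3)(8−4)(8−5)(8−12) = 5·4·3·(−4) = −240 ≡ 7, so v_4 = 7^{−1} = 2 (mod 13).
  i = 5 (α = 12): (12−3)(12−4)(12−5)(12−8) = 9·8·7·4 = 2016 ≡ 1, so v_5 = 1^{−1} = 1 (mod 13).
  v = [12, 2, 9, 2, 1].
Step 2: syndromes of r = [12, 11, 10, 7, 8] (all sums mod 13).
  S_0 = Σ v_i r_i = 12·12 + 2·11 + 9·10 + 2·7 + 1·8 = 278 ≡ 5.
  S_1 = Σ v_i α_i r_i = 12·3·12 + 2·4·11 + 9·5·10 + 2·8·7 + 1·12·8 = 1178 ≡ 8.
  α_i^2 mod 13 = [9, 3, 12, 12, 1].
  S_2 = Σ v_i α_i^2 r_i = 12·9·12 + 2·3·11 + 9·12·10 + 2·12·7 + 1·1·8 = 2618 ≡ 5.
  S = (5, 8, 5) ≠ 0, so r is not a codeword (an error is present).
Step 3: locate the error. For a single error e at position i, S_ℓ = v_i·e·α_i^ℓ, so α_err = S_1/S_0.
  S_0^{−1} = 5^{−1} = 8 (mod 13), so α_err = 8·8 = 64 ≡ 12 = α_5. Error position i = 5.
  Consistency check: S_2/S_1 = 5·5 = 25 ≡ 12 = α_err ✓ (single-error assumption holds).
Step 4: error magnitude e = S_0/v_5 = S_0·∏_{j≠5}(α_5 − α_j) = 5·1 = 5 ≡ 5 (mod 13).
Step 5: correct position 5: c_5 = r_5 − e = 8 − 5 ≡ 3 (mod 13). Hence c = [12, 11, 10, 7, 3].
  Check: interpolating c through the α_i gives m(x) = 2 + 12·x (degree < 2) with m(α_i) = c_i for every i, so c is indeed a codeword.


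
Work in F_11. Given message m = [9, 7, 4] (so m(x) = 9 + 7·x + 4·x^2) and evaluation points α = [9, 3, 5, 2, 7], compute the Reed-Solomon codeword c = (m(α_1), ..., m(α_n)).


c = [0, 0, 1, 6, 1]

Message polynomial: m(x) = 9 + 7·x + 4·x^2 (mod 11).
For each evaluation point α_i, compute m(α_i) mod 11:
  α_1 = 9: Horner steps 4 → 10 → 0, so m(9) = 0.
  α_2 = 3: Horner steps 4 → 8 → 0, so m(3) = 0.
  α_3 = 5: Horner steps 4 → 5 → 1, so m(5) = 1.
  α_4 = 2: Horner steps 4 → 4 → 6, so m(2) = 6.
  α_5 = 7: Horner steps 4 → 2 → 1, so m(7) = 1.
Codeword c = [0, 0, 1, 6, 1] ∈ F_11^5.


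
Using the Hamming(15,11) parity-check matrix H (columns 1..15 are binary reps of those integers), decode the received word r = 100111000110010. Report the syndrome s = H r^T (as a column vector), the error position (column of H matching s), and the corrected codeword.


s = (1, 0, 0, 1)^T, error position = 9, corrected codeword c = 100111001110010

Compute s = H r^T mod 2 one row at a time:
  s_1 = 0 + 0 + 1 + 1 + 0 + 0 + 1 + 0 = 3 ≡ 1 (mod 2).
  s_2 = 1 + 1 + 1 + 0 + 0 + 0 + 1 + 0 = 4 ≡ 0 (mod 2).
  s_3 = 0 + 0 + 1 + 0 + 1 + 1 + 1 + 0 = 4 ≡ 0 (mod 2).
  s_4 = 1 + 0 + 1 + 0 + 0 + 1 + 0 + 0 = 3 ≡ 1 (mod 2).
s = (1, 0, 0, 1)^T — this equals column 9 of H (binary 1001), so error is at position 9.
Correct: flip bit 9 of r = 100111000110010 to get c = 100111001110010.


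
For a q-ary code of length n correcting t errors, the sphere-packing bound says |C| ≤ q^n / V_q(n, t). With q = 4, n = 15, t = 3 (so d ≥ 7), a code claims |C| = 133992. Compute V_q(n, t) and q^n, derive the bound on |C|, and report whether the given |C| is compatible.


V_q(n, t) = 13276, q^n = 1073741824, Hamming bound = 80878, |C| = 133992 > bound (violated).

Step 1: Compute V_q(n, t) = Σ_{j=0}^3 C(n, j) (q−1)^j.
  j = 0: C(15,0)·(3)^0 = 1·1 = 1.
  j = 1: C(15,1)·(3)^1 = 15·3 = 45.
  j = 2: C(15,2)·(3)^2 = 105·9 = 945.
  j = 3: C(15,3)·(3)^3 = 455·27 = 12285.
  V_q(n, t) = 1 + 45 + 945 + 12285 = 13276.
Step 2: q^n = 4^15 = 1073741824.
Step 3: Hamming bound ⌊q^n / V_q(n,t)⌋ = ⌊1073741824/13276⌋ = 80878.
Step 4: Compare |C| = 133992 to 80878: violated.
The claimed |C| lies above the Hamming bound, so no 4-ary code of length 15 with d ≥ 7 can have 133992 codewords.


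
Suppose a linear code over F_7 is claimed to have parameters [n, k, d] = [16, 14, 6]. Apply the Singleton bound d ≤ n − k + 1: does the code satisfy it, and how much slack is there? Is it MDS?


Singleton RHS = n − k + 1 = 3, slack = -3, bound violated (no such code; not MDS).

Singleton bound: d ≤ n − k + 1.
Here n = 16, k = 14, so n − k + 1 = 3.
Given d = 6, check d ≤ 3: NO.
Slack = (n − k + 1) − d = -3.
The slack is negative: d = 6 exceeds n − k + 1 = 3 by 3, so the Singleton bound is violated and no linear [16, 14, 6]_7 code can exist. In particular it is not MDS (MDS requires d = n − k + 1 exactly).
Description: the claimed parameters are [16, 14, 6]_7; such a code would be impossible (violates the Singleton bound).


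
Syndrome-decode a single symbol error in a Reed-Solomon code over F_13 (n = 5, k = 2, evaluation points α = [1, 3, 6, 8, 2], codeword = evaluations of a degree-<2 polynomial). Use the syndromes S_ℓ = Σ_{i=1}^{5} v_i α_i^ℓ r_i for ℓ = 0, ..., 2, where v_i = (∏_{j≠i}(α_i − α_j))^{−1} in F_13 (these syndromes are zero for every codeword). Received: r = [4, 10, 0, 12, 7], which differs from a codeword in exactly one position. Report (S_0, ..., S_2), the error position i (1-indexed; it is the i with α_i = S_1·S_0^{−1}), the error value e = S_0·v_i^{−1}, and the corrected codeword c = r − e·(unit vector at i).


S = (2, 12, 7), error at position 3, error magnitude e = 7, c = [4, 10, 6, 12, 7].

Step 1: column multipliers v_i = (∏_{j≠i}(α_i − α_j))^{−1} mod 13.
  i = 1 (α = 1): (1−3)(1−6)(1−8)(1−2) = (−2)·(−5)·(−7)·(−1) = 70 ≡ 5, so v_1 = 5^{−1} = 8 (mod 13).
  i = 2 (α = 3): (3−1)(3−6)(3−8)(3−2) = 2·(−3)·(−5)·1 = 30 ≡ 4, so v_2 = 4^{−1} = 10 (mod 13).
  i = 3 (α = 6): (6−1)(6−3)(6−8)(6−2) = 5·3·(−2)·4 = −120 ≡ 10, so v_3 = 10^{−1} = 4 (mod 13).
  i = 4 (α = 8): (8−1)(8−3)(8−6)(8−2) = 7·5·2·6 = 420 ≡ 4, so v_4 = 4^{−1} = 10 (mod 13).
  i = 5 (α = 2): (2−1)(2−3)(2−6)(2−8) = 1·(−1)·(−4)·(−6) = −24 ≡ 2, so v_5 = 2^{−1} = 7 (mod 13).
  v = [8, 10, 4, 10, 7].
Step 2: syndromes of r = [4, 10, 0, 12, 7] (all sums mod 13).
  S_0 = Σ v_i r_i = 8·4 + 10·10 + 4·0 + 10·12 + 7·7 = 301 ≡ 2.
  S_1 = Σ v_i α_i r_i = 8·1·4 + 10·3·10 + 4·6·0 + 10·8·12 + 7·2·7 = 1390 ≡ 12.
  α_i^2 mod 13 = [1, 9, 10, 12, 4].
  S_2 = Σ v_i α_i^2 r_i = 8·1·4 + 10·9·10 + 4·10·0 + 10·12·12 + 7·4·7 = 2568 ≡ 7.
  S = (2, 12, 7) ≠ 0, so r is not a codeword (an error is present).
Step 3: locate the error. For a single error e at position i, S_ℓ = v_i·e·α_i^ℓ, so α_err = S_1/S_0.
  S_0^{−1} = 2^{−1} = 7 (mod 13), so α_err = 12·7 = 84 ≡ 6 = α_3. Error position i = 3.
  Consistency check: S_2/S_1 = 7·12 = 84 ≡ 6 = α_err ✓ (single-error assumption holds).
Step 4: error magnitude e = S_0/v_3 = S_0·∏_{j≠3}(α_3 − α_j) = 2·10 = 20 ≡ 7 (mod 13).
Step 5: correct position 3: c_3 = r_3 − e = 0 − 7 ≡ 6 (mod 13). Hence c = [4, 10, 6, 12, 7].
  Check: interpolating c through the α_i gives m(x) = 1 + 3·x (degree < 2) with m(α_i) = c_i for every i, so c is indeed a codeword.


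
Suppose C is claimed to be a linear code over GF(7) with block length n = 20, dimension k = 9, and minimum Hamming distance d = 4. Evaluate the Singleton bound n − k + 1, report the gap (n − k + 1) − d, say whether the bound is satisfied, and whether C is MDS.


Singleton RHS = n − k + 1 = 12, slack = 8, bound satisfied, not MDS.

Singleton bound: d ≤ n − k + 1.
Here n = 20, k = 9, so n − k + 1 = 12.
Given d = 4, check d ≤ 12: YES.
Slack = (n − k + 1) − d = 8.
The code is NOT MDS (slack = 8 > 0).
Description: the claimed parameters are [20, 9, 4]_7; such a code would be non-MDS.


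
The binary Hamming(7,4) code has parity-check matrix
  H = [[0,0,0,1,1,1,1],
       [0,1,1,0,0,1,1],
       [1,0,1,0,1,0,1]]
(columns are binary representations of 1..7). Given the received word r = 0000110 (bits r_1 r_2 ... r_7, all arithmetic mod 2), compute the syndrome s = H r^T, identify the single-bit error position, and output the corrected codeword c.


s = (0, 1, 1)^T, error position = 3, corrected codeword c = 0010110

Compute s = H r^T mod 2 one row at a time:
  s_1 = 0 + 1 + 1 + 0 = 2 ≡ 0 (mod 2).
  s_2 = 0 + 0 + 1 + 0 = 1 ≡ 1 (mod 2).
  s_3 = 0 + 0 + 1 + 0 = 1 ≡ 1 (mod 2).
s = (0, 1, 1)^T — this equals column 3 of H (binary 011), so error is at position 3.
Correct: flip bit 3 of r = 0000110 to get c = 0010110.


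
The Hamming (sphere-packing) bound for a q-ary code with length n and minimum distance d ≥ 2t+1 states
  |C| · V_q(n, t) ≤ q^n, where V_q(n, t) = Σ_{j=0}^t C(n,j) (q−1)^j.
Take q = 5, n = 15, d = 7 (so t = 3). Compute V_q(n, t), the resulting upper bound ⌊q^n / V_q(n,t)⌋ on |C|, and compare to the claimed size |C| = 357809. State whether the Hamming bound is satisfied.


V_q(n, t) = 30861, q^n = 30517578125, Hamming bound = 988871, |C| = 357809 ≤ bound (satisfied).

Step 1: Compute V_q(n, t) = Σ_{j=0}^3 C(n, j) (q−1)^j.
  j = 0: C(15,0)·(4)^0 = 1·1 = 1.
  j = 1: C(15,1)·(4)^1 = 15·4 = 60.
  j = 2: C(15,2)·(4)^2 = 105·16 = 1680.
  j = 3: C(15,3)·(4)^3 = 455·64 = 29120.
  V_q(n, t) = 1 + 60 + 1680 + 29120 = 30861.
Step 2: q^n = 5^15 = 30517578125.
Step 3: Hamming bound ⌊q^n / V_q(n,t)⌋ = ⌊30517578125/30861⌋ = 988871.
Step 4: Compare |C| = 357809 to 988871: satisfied.
The claimed |C| lies below the Hamming bound.


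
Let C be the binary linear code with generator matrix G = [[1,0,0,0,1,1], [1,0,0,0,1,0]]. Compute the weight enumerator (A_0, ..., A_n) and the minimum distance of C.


Weight distribution: A_0 = 1, A_1 = 1, A_2 = 1, A_3 = 1. Minimum distance d = 1.

Enumerate all 2^2 = 4 messages m ∈ F_2^2.
For each, compute codeword c = mG in F_2^6, then tally its weight.
  m = 00 → c = 000000, weight = 0.
  m = 10 → c = 100011, weight = 3.
  m = 01 → c = 100010, weight = 2.
  m = 11 → c = 000001, weight = 1.
Tally weights:
  weight 0: 1 codewords.
  weight 1: 1 codewords.
  weight 2: 1 codewords.
  weight 3: 1 codewords.
Minimum distance d = smallest w > 0 with A_w > 0 = 1.
Sanity: Σ A_w = 4 = 2^2 = 4 ✓.


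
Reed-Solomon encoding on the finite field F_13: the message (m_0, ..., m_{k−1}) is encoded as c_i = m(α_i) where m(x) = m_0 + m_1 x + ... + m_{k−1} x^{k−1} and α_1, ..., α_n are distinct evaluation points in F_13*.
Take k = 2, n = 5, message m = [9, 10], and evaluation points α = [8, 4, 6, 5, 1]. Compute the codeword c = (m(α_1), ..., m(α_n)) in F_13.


c = [11, 10, 4, 7, 6]

Message polynomial: m(x) = 9 + 10·x (mod 13).
For each evaluation point α_i, compute m(α_i) mod 13:
  α_1 = 8: Horner steps 10 → 11, so m(8) = 11.
  α_2 = 4: Horner steps 10 → 10, so m(4) = 10.
  α_3 = 6: Horner steps 10 → 4, so m(6) = 4.
  α_4 = 5: Horner steps 10 → 7, so m(5) = 7.
  α_5 = 1: Horner steps 10 → 6, so m(1) = 6.
Codeword c = [11, 10, 4, 7, 6] ∈ F_13^5.


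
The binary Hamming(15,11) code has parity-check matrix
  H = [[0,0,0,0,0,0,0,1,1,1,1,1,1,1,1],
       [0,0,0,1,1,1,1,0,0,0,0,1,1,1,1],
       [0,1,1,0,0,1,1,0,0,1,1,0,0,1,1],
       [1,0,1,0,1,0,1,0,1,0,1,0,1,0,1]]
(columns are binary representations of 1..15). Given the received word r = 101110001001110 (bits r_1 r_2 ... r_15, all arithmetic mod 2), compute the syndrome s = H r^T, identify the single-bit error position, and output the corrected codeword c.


s = (0, 1, 0, 1)^T, error position = 5, corrected codeword c = 101100001001110

Compute s = H r^T mod 2 one row at a time:
  s_1 = 0 + 1 + 0 + 0 + 1 + 1 + 1 + 0 = 4 ≡ 0 (mod 2).
  s_2 = 1 + 1 + 0 + 0 + 1 + 1 + 1 + 0 = 5 ≡ 1 (mod 2).
  s_3 = 0 + 1 + 0 + 0 + 0 + 0 + 1 + 0 = 2 ≡ 0 (mod 2).
  s_4 = 1 + 1 + 1 + 0 + 1 + 0 + 1 + 0 = 5 ≡ 1 (mod 2).
s = (0, 1, 0, 1)^T — this equals column 5 of H (binary 0101), so error is at position 5.
Correct: flip bit 5 of r = 101110001001110 to get c = 101100001001110.


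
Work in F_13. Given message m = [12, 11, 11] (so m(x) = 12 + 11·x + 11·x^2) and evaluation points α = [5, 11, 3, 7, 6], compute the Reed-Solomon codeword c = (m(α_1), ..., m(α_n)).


c = [4, 8, 1, 4, 6]

Message polynomial: m(x) = 12 + 11·x + 11·x^2 (mod 13).
For each evaluation point α_i, compute m(α_i) mod 13:
  α_1 = 5: Horner steps 11 → 1 → 4, so m(5) = 4.
  α_2 = 11: Horner steps 11 → 2 → 8, so m(11) = 8.
  α_3 = 3: Horner steps 11 → 5 → 1, so m(3) = 1.
  α_4 = 7: Horner steps 11 → 10 → 4, so m(7) = 4.
  α_5 = 6: Horner steps 11 → 12 → 6, so m(6) = 6.
Codeword c = [4, 8, 1, 4, 6] ∈ F_13^5.


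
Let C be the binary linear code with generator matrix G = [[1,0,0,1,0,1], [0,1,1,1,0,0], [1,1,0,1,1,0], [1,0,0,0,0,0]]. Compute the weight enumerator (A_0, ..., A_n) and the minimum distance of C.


Weight distribution: A_0 = 1, A_1 = 1, A_2 = 2, A_3 = 6, A_4 = 5, A_5 = 1. Minimum distance d = 1.

Enumerate all 2^4 = 16 messages m ∈ F_2^4.
For each, compute codeword c = mG in F_2^6, then tally its weight.
  m = 0000 → c = 000000, weight = 0.
  m = 1000 → c = 100101, weight = 3.
  m = 0100 → c = 011100, weight = 3.
  m = 1100 → c = 111001, weight = 4.
  m = 0010 → c = 110110, weight = 4.
  m = 1010 → c = 010011, weight = 3.
  m = 0110 → c = 101010, weight = 3.
  m = 1110 → c = 001111, weight = 4.
  m = 0001 → c = 100000, weight = 1.
  m = 1001 → c = 000101, weight = 2.
  m = 0101 → c = 111100, weight = 4.
  m = 1101 → c = 011001, weight = 3.
  m = 0011 → c = 010110, weight = 3.
  m = 1011 → c = 110011, weight = 4.
  m = 0111 → c = 001010, weight = 2.
  m = 1111 → c = 101111, weight = 5.
Tally weights:
  weight 0: 1 codewords.
  weight 1: 1 codewords.
  weight 2: 2 codewords.
  weight 3: 6 codewords.
  weight 4: 5 codewords.
  weight 5: 1 codewords.
Minimum distance d = smallest w > 0 with A_w > 0 = 1.
Sanity: Σ A_w = 16 = 2^4 = 16 ✓.


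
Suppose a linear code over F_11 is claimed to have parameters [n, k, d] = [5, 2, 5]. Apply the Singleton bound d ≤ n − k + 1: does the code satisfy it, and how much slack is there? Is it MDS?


Singleton RHS = n − k + 1 = 4, slack = -1, bound violated (no such code; not MDS).

Singleton bound: d ≤ n − k + 1.
Here n = 5, k = 2, so n − k + 1 = 4.
Given d = 5, check d ≤ 4: NO.
Slack = (n − k + 1) − d = -1.
The slack is negative: d = 5 exceeds n − k + 1 = 4 by 1, so the Singleton bound is violated and no linear [5, 2, 5]_11 code can exist. In particular it is not MDS (MDS requires d = n − k + 1 exactly).
Description: the claimed parameters are [5, 2, 5]_11; such a code would be impossible (violates the Singleton bound).


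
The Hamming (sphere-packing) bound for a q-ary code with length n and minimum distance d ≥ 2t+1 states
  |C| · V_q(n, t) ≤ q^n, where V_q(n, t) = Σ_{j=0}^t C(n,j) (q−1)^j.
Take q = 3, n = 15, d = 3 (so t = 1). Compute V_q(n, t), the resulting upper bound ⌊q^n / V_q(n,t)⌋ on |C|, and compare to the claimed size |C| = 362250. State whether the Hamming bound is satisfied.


V_q(n, t) = 31, q^n = 14348907, Hamming bound = 462867, |C| = 362250 ≤ bound (satisfied).

Step 1: Compute V_q(n, t) = Σ_{j=0}^1 C(n, j) (q−1)^j.
  j = 0: C(15,0)·(2)^0 = 1·1 = 1.
  j = 1: C(15,1)·(2)^1 = 15·2 = 30.
  V_q(n, t) = 1 + 30 = 31.
Step 2: q^n = 3^15 = 14348907.
Step 3: Hamming bound ⌊q^n / V_q(n,t)⌋ = ⌊14348907/31⌋ = 462867.
Step 4: Compare |C| = 362250 to 462867: satisfied.
The claimed |C| lies below the Hamming bound.


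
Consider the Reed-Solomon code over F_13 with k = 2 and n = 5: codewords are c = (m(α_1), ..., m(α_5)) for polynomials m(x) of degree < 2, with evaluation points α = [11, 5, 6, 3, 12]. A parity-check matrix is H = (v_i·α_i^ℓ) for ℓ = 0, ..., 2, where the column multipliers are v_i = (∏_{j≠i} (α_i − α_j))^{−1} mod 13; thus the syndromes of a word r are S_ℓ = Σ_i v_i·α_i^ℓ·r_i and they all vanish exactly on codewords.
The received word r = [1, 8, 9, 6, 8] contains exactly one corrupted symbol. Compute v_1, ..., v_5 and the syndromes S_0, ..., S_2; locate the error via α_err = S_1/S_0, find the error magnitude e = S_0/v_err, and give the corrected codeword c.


S = (6, 7, 6), error at position 5, error magnitude e = 6, c = [1, 8, 9, 6, 2].

Step 1: column multipliers v_i = (∏_{j≠i}(α_i − α_j))^{−1} mod 13.
  i = 1 (α = 11): (11−5)(11−6)(11−3)(11−12) = 6·5·8·(−1) = −240 ≡ 7, so v_1 = 7^{−1} = 2 (mod 13).
  i = 2 (α = 5): (5−11)(5−6)(5−3)(5−12) = (−6)·(−1)·2·(−7) = −84 ≡ 7, so v_2 = 7^{−1} = 2 (mod 13).
  i = 3 (α = 6): (6−11)(6−5)(6−3)(6−12) = (−5)·1·3·(−6) = 90 ≡ 12, so v_3 = 12^{−1} = 12 (mod 13).
  i = 4 (α = 3): (3−11)(3−5)(3−6)(3−12) = (−8)·(−2)·(−3)·(−9) = 432 ≡ 3, so v_4 = 3^{−1} = 9 (mod 13).
  i = 5 (α = 12): (12−11)(12−5)(12−6)(12−3) = 1·7·6·9 = 378 ≡ 1, so v_5 = 1^{−1} = 1 (mod 13).
  v = [2, 2, 12, 9, 1].
Step 2: syndromes of r = [1, 8, 9, 6, 8] (all sums mod 13).
  S_0 = Σ v_i r_i = 2·1 + 2·8 + 12·9 + 9·6 + 1·8 = 188 ≡ 6.
  S_1 = Σ v_i α_i r_i = 2·11·1 + 2·5·8 + 12·6·9 + 9·3·6 + 1·12·8 = 1008 ≡ 7.
  α_i^2 mod 13 = [4, 12, 10, 9, 1].
  S_2 = Σ v_i α_i^2 r_i = 2·4·1 + 2·12·8 + 12·10·9 + 9·9·6 + 1·1·8 = 1774 ≡ 6.
  S = (6, 7, 6) ≠ 0, so r is not a codeword (an error is present).
Step 3: locate the error. For a single error e at position i, S_ℓ = v_i·e·α_i^ℓ, so α_err = S_1/S_0.
  S_0^{−1} = 6^{−1} = 11 (mod 13), so α_err = 7·11 = 77 ≡ 12 = α_5. Error position i = 5.
  Consistency check: S_2/S_1 = 6·2 = 12 ≡ 12 = α_err ✓ (single-error assumption holds).
Step 4: error magnitude e = S_0/v_5 = S_0·∏_{j≠5}(α_5 − α_j) = 6·1 = 6 ≡ 6 (mod 13).
Step 5: correct position 5: c_5 = r_5 − e = 8 − 6 ≡ 2 (mod 13). Hence c = [1, 8, 9, 6, 2].
  Check: interpolating c through the α_i gives m(x) = 3 + 1·x (degree < 2) with m(α_i) = c_i for every i, so c is indeed a codeword.
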